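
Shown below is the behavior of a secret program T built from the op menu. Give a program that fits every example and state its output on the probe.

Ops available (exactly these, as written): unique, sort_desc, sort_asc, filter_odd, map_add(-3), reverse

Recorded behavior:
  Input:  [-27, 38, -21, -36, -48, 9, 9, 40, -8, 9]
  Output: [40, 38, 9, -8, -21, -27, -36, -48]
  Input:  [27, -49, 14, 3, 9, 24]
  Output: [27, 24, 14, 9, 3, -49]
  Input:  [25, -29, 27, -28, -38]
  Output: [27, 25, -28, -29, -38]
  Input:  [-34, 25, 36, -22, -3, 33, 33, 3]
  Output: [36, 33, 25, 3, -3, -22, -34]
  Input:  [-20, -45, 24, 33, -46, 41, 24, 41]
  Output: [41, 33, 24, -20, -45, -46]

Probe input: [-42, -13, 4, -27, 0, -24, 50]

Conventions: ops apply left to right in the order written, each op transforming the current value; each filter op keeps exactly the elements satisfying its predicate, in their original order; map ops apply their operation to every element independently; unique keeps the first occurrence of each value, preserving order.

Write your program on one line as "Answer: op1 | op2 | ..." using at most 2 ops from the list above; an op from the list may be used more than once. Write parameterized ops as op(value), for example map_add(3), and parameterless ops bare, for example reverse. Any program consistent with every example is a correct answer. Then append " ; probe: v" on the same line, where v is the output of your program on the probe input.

unique | sort_desc ; probe: [50, 4, 0, -13, -24, -27, -42]

Check, running the answer program on each example:
  [-27, 38, -21, -36, -48, 9, 9, 40, -8, 9] -> [-27, 38, -21, -36, -48, 9, 40, -8] -> [40, 38, 9, -8, -21, -27, -36, -48]
  [27, -49, 14, 3, 9, 24] -> [27, -49, 14, 3, 9, 24] -> [27, 24, 14, 9, 3, -49]
  [25, -29, 27, -28, -38] -> [25, -29, 27, -28, -38] -> [27, 25, -28, -29, -38]
  [-34, 25, 36, -22, -3, 33, 33, 3] -> [-34, 25, 36, -22, -3, 33, 3] -> [36, 33, 25, 3, -3, -22, -34]
  [-20, -45, 24, 33, -46, 41, 24, 41] -> [-20, -45, 24, 33, -46, 41] -> [41, 33, 24, -20, -45, -46]
  probe: [-42, -13, 4, -27, 0, -24, 50] -> [-42, -13, 4, -27, 0, -24, 50] -> [50, 4, 0, -13, -24, -27, -42]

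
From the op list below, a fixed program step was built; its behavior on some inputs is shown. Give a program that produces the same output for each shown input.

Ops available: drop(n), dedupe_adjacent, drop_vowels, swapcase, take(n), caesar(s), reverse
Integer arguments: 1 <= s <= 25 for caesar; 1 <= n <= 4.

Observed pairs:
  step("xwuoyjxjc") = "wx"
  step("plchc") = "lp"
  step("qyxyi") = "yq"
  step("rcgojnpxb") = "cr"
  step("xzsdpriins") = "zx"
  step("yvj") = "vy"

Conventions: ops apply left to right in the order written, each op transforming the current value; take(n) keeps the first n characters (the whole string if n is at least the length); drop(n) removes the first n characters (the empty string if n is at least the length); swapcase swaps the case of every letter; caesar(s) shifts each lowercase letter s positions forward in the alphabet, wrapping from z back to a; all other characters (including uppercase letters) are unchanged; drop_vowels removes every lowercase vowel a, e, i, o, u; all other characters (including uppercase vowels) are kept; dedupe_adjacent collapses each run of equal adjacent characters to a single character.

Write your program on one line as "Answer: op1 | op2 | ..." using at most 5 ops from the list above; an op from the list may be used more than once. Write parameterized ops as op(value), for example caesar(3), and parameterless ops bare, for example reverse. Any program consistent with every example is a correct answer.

dedupe_adjacent | take(4) | drop_vowels | take(2) | reverse

Check, running the answer program on each example:
  "xwuoyjxjc" -> "xwuoyjxjc" -> "xwuo" -> "xw" -> "xw" -> "wx"
  "plchc" -> "plchc" -> "plch" -> "plch" -> "pl" -> "lp"
  "qyxyi" -> "qyxyi" -> "qyxy" -> "qyxy" -> "qy" -> "yq"
  "rcgojnpxb" -> "rcgojnpxb" -> "rcgo" -> "rcg" -> "rc" -> "cr"
  "xzsdpriins" -> "xzsdprins" -> "xzsd" -> "xzsd" -> "xz" -> "zx"
  "yvj" -> "yvj" -> "yvj" -> "yvj" -> "yv" -> "vy"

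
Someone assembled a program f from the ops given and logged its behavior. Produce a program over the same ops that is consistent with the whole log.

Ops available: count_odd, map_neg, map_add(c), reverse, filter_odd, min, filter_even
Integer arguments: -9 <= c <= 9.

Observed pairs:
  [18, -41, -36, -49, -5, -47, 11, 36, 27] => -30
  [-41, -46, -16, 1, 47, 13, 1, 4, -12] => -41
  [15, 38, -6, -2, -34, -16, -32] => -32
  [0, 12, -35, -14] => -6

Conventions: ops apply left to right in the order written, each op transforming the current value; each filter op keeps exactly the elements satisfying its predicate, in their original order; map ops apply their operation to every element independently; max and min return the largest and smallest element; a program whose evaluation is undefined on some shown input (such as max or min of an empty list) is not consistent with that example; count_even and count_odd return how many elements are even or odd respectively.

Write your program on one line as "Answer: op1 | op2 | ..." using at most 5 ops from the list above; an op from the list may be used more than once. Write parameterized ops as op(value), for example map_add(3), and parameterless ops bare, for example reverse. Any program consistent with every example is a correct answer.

map_neg | map_add(9) | map_add(-3) | min

Check, running the answer program on each example:
  [18, -41, -36, -49, -5, -47, 11, 36, 27] -> [-18, 41, 36, 49, 5, 47, -11, -36, -27] -> [-9, 50, 45, 58, 14, 56, -2, -27, -18] -> [-12, 47, 42, 55, 11, 53, -5, -30, -21] -> -30
  [-41, -46, -16, 1, 47, 13, 1, 4, -12] -> [41, 46, 16, -1, -47, -13, -1, -4, 12] -> [50, 55, 25, 8, -38, -4, 8, 5, 21] -> [47, 52, 22, 5, -41, -7, 5, 2, 18] -> -41
  [15, 38, -6, -2, -34, -16, -32] -> [-15, -38, 6, 2, 34, 16, 32] -> [-6, -29, 15, 11, 43, 25, 41] -> [-9, -32, 12, 8, 40, 22, 38] -> -32
  [0, 12, -35, -14] -> [0, -12, 35, 14] -> [9, -3, 44, 23] -> [6, -6, 41, 20] -> -6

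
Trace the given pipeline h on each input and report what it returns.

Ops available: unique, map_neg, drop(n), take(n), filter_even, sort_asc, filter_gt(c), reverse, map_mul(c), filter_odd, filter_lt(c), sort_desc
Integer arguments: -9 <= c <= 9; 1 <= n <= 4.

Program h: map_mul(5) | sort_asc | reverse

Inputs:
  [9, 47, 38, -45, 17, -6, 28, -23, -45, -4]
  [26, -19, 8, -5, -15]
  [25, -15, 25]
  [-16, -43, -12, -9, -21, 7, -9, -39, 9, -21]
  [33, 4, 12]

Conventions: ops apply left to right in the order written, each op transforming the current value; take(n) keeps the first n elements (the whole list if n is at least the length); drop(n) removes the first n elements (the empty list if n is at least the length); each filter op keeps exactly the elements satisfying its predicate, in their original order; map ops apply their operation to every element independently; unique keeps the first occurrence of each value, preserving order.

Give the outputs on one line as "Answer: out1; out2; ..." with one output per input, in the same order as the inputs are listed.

[235, 190, 140, 85, 45, -20, -30, -115, -225, -225]; [130, 40, -25, -75, -95]; [125, 125, -75]; [45, 35, -45, -45, -60, -80, -105, -105, -195, -215]; [165, 60, 20]

Execution, op by op:
  [9, 47, 38, -45, 17, -6, 28, -23, -45, -4] -> [45, 235, 190, -225, 85, -30, 140, -115, -225, -20] -> [-225, -225, -115, -30, -20, 45, 85, 140, 190, 235] -> [235, 190, 140, 85, 45, -20, -30, -115, -225, -225]
  [26, -19, 8, -5, -15] -> [130, -95, 40, -25, -75] -> [-95, -75, -25, 40, 130] -> [130, 40, -25, -75, -95]
  [25, -15, 25] -> [125, -75, 125] -> [-75, 125, 125] -> [125, 125, -75]
  [-16, -43, -12, -9, -21, 7, -9, -39, 9, -21] -> [-80, -215, -60, -45, -105, 35, -45, -195, 45, -105] -> [-215, -195, -105, -105, -80, -60, -45, -45, 35, 45] -> [45, 35, -45, -45, -60, -80, -105, -105, -195, -215]
  [33, 4, 12] -> [165, 20, 60] -> [20, 60, 165] -> [165, 60, 20]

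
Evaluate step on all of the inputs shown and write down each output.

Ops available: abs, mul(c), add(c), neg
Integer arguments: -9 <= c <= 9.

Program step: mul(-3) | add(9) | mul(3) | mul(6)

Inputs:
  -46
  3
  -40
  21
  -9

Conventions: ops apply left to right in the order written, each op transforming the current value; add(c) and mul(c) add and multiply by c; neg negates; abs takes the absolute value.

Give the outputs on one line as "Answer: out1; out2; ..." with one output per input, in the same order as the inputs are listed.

Execution, op by op:
  -46 -> 138 -> 147 -> 441 -> 2646
  3 -> -9 -> 0 -> 0 -> 0
  -40 -> 120 -> 129 -> 387 -> 2322
  21 -> -63 -> -54 -> -162 -> -972
  -9 -> 27 -> 36 -> 108 -> 648

2646; 0; 2322; -972; 648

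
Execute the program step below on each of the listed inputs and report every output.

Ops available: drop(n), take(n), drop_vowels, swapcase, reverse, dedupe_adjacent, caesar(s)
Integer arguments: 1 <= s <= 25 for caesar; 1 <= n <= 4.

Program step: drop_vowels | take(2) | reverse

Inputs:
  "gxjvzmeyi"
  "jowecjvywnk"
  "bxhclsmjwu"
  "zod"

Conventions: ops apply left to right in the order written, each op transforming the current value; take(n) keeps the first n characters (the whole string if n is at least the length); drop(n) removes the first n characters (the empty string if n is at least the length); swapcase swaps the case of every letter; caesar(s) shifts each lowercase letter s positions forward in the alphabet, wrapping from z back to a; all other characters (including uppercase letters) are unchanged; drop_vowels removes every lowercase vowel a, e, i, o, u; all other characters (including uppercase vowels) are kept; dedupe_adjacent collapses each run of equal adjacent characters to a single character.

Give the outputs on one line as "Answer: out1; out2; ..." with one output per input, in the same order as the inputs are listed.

"xg"; "wj"; "xb"; "dz"

Execution, op by op:
  "gxjvzmeyi" -> "gxjvzmy" -> "gx" -> "xg"
  "jowecjvywnk" -> "jwcjvywnk" -> "jw" -> "wj"
  "bxhclsmjwu" -> "bxhclsmjw" -> "bx" -> "xb"
  "zod" -> "zd" -> "zd" -> "dz"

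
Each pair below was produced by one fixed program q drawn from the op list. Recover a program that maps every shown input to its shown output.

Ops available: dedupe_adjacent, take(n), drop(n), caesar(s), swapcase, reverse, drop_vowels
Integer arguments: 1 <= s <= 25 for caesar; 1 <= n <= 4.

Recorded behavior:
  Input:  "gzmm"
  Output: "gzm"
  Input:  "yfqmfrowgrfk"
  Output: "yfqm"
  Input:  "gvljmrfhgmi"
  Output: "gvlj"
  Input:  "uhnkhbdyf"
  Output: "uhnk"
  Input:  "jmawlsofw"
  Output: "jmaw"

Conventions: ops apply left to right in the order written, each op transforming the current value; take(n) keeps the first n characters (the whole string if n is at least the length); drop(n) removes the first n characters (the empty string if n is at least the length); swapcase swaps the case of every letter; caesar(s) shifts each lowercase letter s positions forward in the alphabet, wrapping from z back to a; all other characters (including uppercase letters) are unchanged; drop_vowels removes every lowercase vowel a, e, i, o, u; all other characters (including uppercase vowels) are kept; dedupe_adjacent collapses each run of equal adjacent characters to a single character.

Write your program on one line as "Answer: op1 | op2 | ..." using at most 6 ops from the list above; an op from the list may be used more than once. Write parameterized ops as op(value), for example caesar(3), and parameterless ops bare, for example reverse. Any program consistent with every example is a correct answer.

swapcase | reverse | dedupe_adjacent | swapcase | reverse | take(4)

Check, running the answer program on each example:
  "gzmm" -> "GZMM" -> "MMZG" -> "MZG" -> "mzg" -> "gzm" -> "gzm"
  "yfqmfrowgrfk" -> "YFQMFROWGRFK" -> "KFRGWORFMQFY" -> "KFRGWORFMQFY" -> "kfrgworfmqfy" -> "yfqmfrowgrfk" -> "yfqm"
  "gvljmrfhgmi" -> "GVLJMRFHGMI" -> "IMGHFRMJLVG" -> "IMGHFRMJLVG" -> "imghfrmjlvg" -> "gvljmrfhgmi" -> "gvlj"
  "uhnkhbdyf" -> "UHNKHBDYF" -> "FYDBHKNHU" -> "FYDBHKNHU" -> "fydbhknhu" -> "uhnkhbdyf" -> "uhnk"
  "jmawlsofw" -> "JMAWLSOFW" -> "WFOSLWAMJ" -> "WFOSLWAMJ" -> "wfoslwamj" -> "jmawlsofw" -> "jmaw"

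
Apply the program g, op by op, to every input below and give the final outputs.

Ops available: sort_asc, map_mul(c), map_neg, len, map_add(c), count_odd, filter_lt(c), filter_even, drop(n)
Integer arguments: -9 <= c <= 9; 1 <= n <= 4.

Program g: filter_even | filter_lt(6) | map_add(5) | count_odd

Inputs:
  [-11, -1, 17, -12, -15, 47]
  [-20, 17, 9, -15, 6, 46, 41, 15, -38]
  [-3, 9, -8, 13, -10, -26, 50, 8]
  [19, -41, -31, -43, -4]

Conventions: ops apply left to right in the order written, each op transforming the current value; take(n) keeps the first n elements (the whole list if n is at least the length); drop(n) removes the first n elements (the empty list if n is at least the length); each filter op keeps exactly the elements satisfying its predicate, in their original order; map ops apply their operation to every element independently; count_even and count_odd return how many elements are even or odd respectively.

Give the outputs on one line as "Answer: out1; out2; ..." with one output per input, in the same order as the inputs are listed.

1; 2; 3; 1

Execution, op by op:
  [-11, -1, 17, -12, -15, 47] -> [-12] -> [-12] -> [-7] -> 1
  [-20, 17, 9, -15, 6, 46, 41, 15, -38] -> [-20, 6, 46, -38] -> [-20, -38] -> [-15, -33] -> 2
  [-3, 9, -8, 13, -10, -26, 50, 8] -> [-8, -10, -26, 50, 8] -> [-8, -10, -26] -> [-3, -5, -21] -> 3
  [19, -41, -31, -43, -4] -> [-4] -> [-4] -> [1] -> 1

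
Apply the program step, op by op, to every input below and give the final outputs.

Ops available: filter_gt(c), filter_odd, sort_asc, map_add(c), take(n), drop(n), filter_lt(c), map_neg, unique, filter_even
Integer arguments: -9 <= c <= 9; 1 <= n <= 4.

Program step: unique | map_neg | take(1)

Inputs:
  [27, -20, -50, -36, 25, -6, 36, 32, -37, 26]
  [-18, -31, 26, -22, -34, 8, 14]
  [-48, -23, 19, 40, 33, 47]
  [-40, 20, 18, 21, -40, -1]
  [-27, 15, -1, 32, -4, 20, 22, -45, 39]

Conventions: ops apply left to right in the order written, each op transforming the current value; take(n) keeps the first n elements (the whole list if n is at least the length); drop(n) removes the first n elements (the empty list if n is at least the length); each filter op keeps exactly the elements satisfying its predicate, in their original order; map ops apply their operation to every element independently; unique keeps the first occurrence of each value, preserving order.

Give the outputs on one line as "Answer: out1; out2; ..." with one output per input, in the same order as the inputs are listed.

Execution, op by op:
  [27, -20, -50, -36, 25, -6, 36, 32, -37, 26] -> [27, -20, -50, -36, 25, -6, 36, 32, -37, 26] -> [-27, 20, 50, 36, -25, 6, -36, -32, 37, -26] -> [-27]
  [-18, -31, 26, -22, -34, 8, 14] -> [-18, -31, 26, -22, -34, 8, 14] -> [18, 31, -26, 22, 34, -8, -14] -> [18]
  [-48, -23, 19, 40, 33, 47] -> [-48, -23, 19, 40, 33, 47] -> [48, 23, -19, -40, -33, -47] -> [48]
  [-40, 20, 18, 21, -40, -1] -> [-40, 20, 18, 21, -1] -> [40, -20, -18, -21, 1] -> [40]
  [-27, 15, -1, 32, -4, 20, 22, -45, 39] -> [-27, 15, -1, 32, -4, 20, 22, -45, 39] -> [27, -15, 1, -32, 4, -20, -22, 45, -39] -> [27]

[-27]; [18]; [48]; [40]; [27]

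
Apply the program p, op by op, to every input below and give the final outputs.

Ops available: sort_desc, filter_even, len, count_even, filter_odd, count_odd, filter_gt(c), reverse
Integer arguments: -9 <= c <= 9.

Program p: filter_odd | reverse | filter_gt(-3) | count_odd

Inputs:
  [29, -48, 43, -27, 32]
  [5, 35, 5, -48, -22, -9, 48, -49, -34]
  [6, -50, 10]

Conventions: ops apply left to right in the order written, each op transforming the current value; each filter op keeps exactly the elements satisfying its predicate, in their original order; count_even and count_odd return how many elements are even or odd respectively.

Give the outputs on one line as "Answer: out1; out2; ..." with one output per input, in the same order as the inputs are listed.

2; 3; 0

Execution, op by op:
  [29, -48, 43, -27, 32] -> [29, 43, -27] -> [-27, 43, 29] -> [43, 29] -> 2
  [5, 35, 5, -48, -22, -9, 48, -49, -34] -> [5, 35, 5, -9, -49] -> [-49, -9, 5, 35, 5] -> [5, 35, 5] -> 3
  [6, -50, 10] -> [] -> [] -> [] -> 0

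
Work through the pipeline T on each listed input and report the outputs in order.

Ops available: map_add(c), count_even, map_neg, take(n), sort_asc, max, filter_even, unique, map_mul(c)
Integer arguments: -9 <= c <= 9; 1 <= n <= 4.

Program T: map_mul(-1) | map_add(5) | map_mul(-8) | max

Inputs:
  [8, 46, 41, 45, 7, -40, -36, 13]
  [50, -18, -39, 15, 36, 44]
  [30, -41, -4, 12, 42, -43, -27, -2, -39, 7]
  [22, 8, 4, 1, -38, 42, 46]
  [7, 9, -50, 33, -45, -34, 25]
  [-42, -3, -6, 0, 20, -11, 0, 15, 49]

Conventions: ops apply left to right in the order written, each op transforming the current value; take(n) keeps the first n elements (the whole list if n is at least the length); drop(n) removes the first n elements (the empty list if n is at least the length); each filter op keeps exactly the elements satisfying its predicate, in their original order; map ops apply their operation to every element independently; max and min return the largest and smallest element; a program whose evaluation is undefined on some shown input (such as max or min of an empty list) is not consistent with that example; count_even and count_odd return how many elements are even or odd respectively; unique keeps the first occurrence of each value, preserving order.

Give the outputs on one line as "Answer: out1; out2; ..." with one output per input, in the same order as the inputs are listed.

328; 360; 296; 328; 224; 352

Execution, op by op:
  [8, 46, 41, 45, 7, -40, -36, 13] -> [-8, -46, -41, -45, -7, 40, 36, -13] -> [-3, -41, -36, -40, -2, 45, 41, -8] -> [24, 328, 288, 320, 16, -360, -328, 64] -> 328
  [50, -18, -39, 15, 36, 44] -> [-50, 18, 39, -15, -36, -44] -> [-45, 23, 44, -10, -31, -39] -> [360, -184, -352, 80, 248, 312] -> 360
  [30, -41, -4, 12, 42, -43, -27, -2, -39, 7] -> [-30, 41, 4, -12, -42, 43, 27, 2, 39, -7] -> [-25, 46, 9, -7, -37, 48, 32, 7, 44, -2] -> [200, -368, -72, 56, 296, -384, -256, -56, -352, 16] -> 296
  [22, 8, 4, 1, -38, 42, 46] -> [-22, -8, -4, -1, 38, -42, -46] -> [-17, -3, 1, 4, 43, -37, -41] -> [136, 24, -8, -32, -344, 296, 328] -> 328
  [7, 9, -50, 33, -45, -34, 25] -> [-7, -9, 50, -33, 45, 34, -25] -> [-2, -4, 55, -28, 50, 39, -20] -> [16, 32, -440, 224, -400, -312, 160] -> 224
  [-42, -3, -6, 0, 20, -11, 0, 15, 49] -> [42, 3, 6, 0, -20, 11, 0, -15, -49] -> [47, 8, 11, 5, -15, 16, 5, -10, -44] -> [-376, -64, -88, -40, 120, -128, -40, 80, 352] -> 352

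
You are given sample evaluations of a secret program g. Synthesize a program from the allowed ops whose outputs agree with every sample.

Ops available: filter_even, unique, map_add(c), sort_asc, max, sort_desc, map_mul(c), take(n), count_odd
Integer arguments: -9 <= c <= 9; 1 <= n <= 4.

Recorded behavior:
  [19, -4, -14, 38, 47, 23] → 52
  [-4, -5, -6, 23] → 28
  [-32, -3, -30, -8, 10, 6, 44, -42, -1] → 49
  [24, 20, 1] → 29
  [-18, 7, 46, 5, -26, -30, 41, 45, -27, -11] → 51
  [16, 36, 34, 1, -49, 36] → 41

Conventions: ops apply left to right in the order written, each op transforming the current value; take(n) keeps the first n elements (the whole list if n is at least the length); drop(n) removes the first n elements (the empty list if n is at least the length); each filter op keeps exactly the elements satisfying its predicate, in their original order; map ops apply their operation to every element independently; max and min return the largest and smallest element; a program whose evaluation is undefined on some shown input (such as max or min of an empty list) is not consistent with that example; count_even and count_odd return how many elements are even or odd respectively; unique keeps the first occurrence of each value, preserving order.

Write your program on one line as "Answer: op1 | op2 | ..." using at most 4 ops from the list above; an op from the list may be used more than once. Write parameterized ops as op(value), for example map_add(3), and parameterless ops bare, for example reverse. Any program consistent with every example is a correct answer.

map_add(5) | sort_asc | sort_desc | max

Check, running the answer program on each example:
  [19, -4, -14, 38, 47, 23] -> [24, 1, -9, 43, 52, 28] -> [-9, 1, 24, 28, 43, 52] -> [52, 43, 28, 24, 1, -9] -> 52
  [-4, -5, -6, 23] -> [1, 0, -1, 28] -> [-1, 0, 1, 28] -> [28, 1, 0, -1] -> 28
  [-32, -3, -30, -8, 10, 6, 44, -42, -1] -> [-27, 2, -25, -3, 15, 11, 49, -37, 4] -> [-37, -27, -25, -3, 2, 4, 11, 15, 49] -> [49, 15, 11, 4, 2, -3, -25, -27, -37] -> 49
  [24, 20, 1] -> [29, 25, 6] -> [6, 25, 29] -> [29, 25, 6] -> 29
  [-18, 7, 46, 5, -26, -30, 41, 45, -27, -11] -> [-13, 12, 51, 10, -21, -25, 46, 50, -22, -6] -> [-25, -22, -21, -13, -6, 10, 12, 46, 50, 51] -> [51, 50, 46, 12, 10, -6, -13, -21, -22, -25] -> 51
  [16, 36, 34, 1, -49, 36] -> [21, 41, 39, 6, -44, 41] -> [-44, 6, 21, 39, 41, 41] -> [41, 41, 39, 21, 6, -44] -> 41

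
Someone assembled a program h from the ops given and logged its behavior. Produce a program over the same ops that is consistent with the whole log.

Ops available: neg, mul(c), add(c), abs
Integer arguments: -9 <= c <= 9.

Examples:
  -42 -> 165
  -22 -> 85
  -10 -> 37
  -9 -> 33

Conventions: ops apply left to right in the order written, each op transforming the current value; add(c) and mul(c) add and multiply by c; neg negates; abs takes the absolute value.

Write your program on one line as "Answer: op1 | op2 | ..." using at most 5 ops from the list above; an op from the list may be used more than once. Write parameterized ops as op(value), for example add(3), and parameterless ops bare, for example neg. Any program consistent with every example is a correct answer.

mul(4) | add(1) | add(2) | abs

Check, running the answer program on each example:
  -42 -> -168 -> -167 -> -165 -> 165
  -22 -> -88 -> -87 -> -85 -> 85
  -10 -> -40 -> -39 -> -37 -> 37
  -9 -> -36 -> -35 -> -33 -> 33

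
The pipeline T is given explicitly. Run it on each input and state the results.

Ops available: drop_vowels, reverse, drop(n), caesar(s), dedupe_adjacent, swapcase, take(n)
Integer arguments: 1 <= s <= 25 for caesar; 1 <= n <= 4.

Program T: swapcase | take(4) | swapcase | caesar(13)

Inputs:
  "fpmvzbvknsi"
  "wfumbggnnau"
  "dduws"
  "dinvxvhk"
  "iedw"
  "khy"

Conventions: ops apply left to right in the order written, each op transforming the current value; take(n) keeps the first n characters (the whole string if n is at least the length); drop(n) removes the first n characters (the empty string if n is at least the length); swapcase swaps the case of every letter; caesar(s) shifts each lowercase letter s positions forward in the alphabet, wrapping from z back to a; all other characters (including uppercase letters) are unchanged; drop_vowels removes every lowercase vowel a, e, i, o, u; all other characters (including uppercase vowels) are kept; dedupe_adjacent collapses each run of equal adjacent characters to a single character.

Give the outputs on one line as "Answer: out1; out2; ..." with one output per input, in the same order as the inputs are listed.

"sczi"; "jshz"; "qqhj"; "qvai"; "vrqj"; "xul"

Execution, op by op:
  "fpmvzbvknsi" -> "FPMVZBVKNSI" -> "FPMV" -> "fpmv" -> "sczi"
  "wfumbggnnau" -> "WFUMBGGNNAU" -> "WFUM" -> "wfum" -> "jshz"
  "dduws" -> "DDUWS" -> "DDUW" -> "dduw" -> "qqhj"
  "dinvxvhk" -> "DINVXVHK" -> "DINV" -> "dinv" -> "qvai"
  "iedw" -> "IEDW" -> "IEDW" -> "iedw" -> "vrqj"
  "khy" -> "KHY" -> "KHY" -> "khy" -> "xul"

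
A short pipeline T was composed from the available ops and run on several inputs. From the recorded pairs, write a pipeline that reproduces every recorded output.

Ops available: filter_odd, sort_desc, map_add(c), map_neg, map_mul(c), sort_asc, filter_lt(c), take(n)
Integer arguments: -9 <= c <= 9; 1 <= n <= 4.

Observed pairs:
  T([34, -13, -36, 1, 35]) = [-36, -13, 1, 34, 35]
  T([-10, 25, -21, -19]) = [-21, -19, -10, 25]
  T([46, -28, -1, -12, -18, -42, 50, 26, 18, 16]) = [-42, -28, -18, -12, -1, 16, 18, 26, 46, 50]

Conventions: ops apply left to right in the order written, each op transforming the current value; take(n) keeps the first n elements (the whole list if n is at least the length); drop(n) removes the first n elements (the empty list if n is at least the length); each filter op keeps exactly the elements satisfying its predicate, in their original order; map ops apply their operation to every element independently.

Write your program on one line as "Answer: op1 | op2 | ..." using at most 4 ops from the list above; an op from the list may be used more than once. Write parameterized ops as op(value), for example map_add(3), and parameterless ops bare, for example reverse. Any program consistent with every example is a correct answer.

map_neg | sort_desc | map_neg

Check, running the answer program on each example:
  [34, -13, -36, 1, 35] -> [-34, 13, 36, -1, -35] -> [36, 13, -1, -34, -35] -> [-36, -13, 1, 34, 35]
  [-10, 25, -21, -19] -> [10, -25, 21, 19] -> [21, 19, 10, -25] -> [-21, -19, -10, 25]
  [46, -28, -1, -12, -18, -42, 50, 26, 18, 16] -> [-46, 28, 1, 12, 18, 42, -50, -26, -18, -16] -> [42, 28, 18, 12, 1, -16, -18, -26, -46, -50] -> [-42, -28, -18, -12, -1, 16, 18, 26, 46, 50]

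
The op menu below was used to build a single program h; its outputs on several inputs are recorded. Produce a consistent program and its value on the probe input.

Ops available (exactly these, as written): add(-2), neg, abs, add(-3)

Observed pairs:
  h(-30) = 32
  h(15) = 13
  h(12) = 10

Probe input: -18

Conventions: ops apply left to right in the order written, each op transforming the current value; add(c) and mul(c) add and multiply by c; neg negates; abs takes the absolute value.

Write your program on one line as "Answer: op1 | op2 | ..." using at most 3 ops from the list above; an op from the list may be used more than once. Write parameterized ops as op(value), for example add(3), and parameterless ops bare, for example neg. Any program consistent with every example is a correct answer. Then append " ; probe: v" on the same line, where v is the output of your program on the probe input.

add(-2) | abs ; probe: 20

Check, running the answer program on each example:
  -30 -> -32 -> 32
  15 -> 13 -> 13
  12 -> 10 -> 10
  probe: -18 -> -20 -> 20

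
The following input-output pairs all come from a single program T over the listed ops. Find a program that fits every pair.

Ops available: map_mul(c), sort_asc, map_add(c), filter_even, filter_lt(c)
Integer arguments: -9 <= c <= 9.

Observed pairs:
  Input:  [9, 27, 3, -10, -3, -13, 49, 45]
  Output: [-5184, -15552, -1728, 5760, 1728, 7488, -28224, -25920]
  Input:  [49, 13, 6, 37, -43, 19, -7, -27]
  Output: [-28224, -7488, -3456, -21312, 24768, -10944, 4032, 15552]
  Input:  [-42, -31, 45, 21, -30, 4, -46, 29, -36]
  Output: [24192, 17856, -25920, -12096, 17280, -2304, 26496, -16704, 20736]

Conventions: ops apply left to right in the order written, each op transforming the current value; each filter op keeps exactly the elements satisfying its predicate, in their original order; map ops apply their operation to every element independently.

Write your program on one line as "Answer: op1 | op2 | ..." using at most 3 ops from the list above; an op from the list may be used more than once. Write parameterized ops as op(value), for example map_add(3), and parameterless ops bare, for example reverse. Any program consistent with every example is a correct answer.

map_mul(-9) | map_mul(-8) | map_mul(-8)

Check, running the answer program on each example:
  [9, 27, 3, -10, -3, -13, 49, 45] -> [-81, -243, -27, 90, 27, 117, -441, -405] -> [648, 1944, 216, -720, -216, -936, 3528, 3240] -> [-5184, -15552, -1728, 5760, 1728, 7488, -28224, -25920]
  [49, 13, 6, 37, -43, 19, -7, -27] -> [-441, -117, -54, -333, 387, -171, 63, 243] -> [3528, 936, 432, 2664, -3096, 1368, -504, -1944] -> [-28224, -7488, -3456, -21312, 24768, -10944, 4032, 15552]
  [-42, -31, 45, 21, -30, 4, -46, 29, -36] -> [378, 279, -405, -189, 270, -36, 414, -261, 324] -> [-3024, -2232, 3240, 1512, -2160, 288, -3312, 2088, -2592] -> [24192, 17856, -25920, -12096, 17280, -2304, 26496, -16704, 20736]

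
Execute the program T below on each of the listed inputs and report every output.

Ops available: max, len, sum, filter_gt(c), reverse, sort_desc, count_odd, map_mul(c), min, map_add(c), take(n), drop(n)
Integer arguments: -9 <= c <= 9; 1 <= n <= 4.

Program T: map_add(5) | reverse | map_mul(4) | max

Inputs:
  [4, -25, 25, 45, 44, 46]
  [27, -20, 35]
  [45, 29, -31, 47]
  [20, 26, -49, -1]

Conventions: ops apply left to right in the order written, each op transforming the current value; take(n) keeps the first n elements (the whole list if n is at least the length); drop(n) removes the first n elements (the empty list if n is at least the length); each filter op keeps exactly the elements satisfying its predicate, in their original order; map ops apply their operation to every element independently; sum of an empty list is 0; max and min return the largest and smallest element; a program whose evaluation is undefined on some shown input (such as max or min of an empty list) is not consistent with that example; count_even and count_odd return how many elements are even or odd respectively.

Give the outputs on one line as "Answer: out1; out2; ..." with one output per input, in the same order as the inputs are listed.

204; 160; 208; 124

Execution, op by op:
  [4, -25, 25, 45, 44, 46] -> [9, -20, 30, 50, 49, 51] -> [51, 49, 50, 30, -20, 9] -> [204, 196, 200, 120, -80, 36] -> 204
  [27, -20, 35] -> [32, -15, 40] -> [40, -15, 32] -> [160, -60, 128] -> 160
  [45, 29, -31, 47] -> [50, 34, -26, 52] -> [52, -26, 34, 50] -> [208, -104, 136, 200] -> 208
  [20, 26, -49, -1] -> [25, 31, -44, 4] -> [4, -44, 31, 25] -> [16, -176, 124, 100] -> 124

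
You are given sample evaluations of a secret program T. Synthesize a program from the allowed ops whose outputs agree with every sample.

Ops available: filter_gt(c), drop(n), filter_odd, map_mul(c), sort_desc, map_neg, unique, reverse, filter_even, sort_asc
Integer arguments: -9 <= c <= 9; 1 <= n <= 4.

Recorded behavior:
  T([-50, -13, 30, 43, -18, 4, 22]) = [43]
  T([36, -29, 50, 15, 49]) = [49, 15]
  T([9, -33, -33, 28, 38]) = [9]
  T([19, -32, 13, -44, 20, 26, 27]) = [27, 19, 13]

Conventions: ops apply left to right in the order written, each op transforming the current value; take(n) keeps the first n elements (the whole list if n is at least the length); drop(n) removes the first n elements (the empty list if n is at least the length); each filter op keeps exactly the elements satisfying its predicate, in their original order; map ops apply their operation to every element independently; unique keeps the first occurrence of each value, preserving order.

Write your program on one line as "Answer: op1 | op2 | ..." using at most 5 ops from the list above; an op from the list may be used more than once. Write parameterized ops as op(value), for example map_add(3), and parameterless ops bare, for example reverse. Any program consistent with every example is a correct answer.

sort_asc | filter_gt(-7) | filter_odd | reverse

Check, running the answer program on each example:
  [-50, -13, 30, 43, -18, 4, 22] -> [-50, -18, -13, 4, 22, 30, 43] -> [4, 22, 30, 43] -> [43] -> [43]
  [36, -29, 50, 15, 49] -> [-29, 15, 36, 49, 50] -> [15, 36, 49, 50] -> [15, 49] -> [49, 15]
  [9, -33, -33, 28, 38] -> [-33, -33, 9, 28, 38] -> [9, 28, 38] -> [9] -> [9]
  [19, -32, 13, -44, 20, 26, 27] -> [-44, -32, 13, 19, 20, 26, 27] -> [13, 19, 20, 26, 27] -> [13, 19, 27] -> [27, 19, 13]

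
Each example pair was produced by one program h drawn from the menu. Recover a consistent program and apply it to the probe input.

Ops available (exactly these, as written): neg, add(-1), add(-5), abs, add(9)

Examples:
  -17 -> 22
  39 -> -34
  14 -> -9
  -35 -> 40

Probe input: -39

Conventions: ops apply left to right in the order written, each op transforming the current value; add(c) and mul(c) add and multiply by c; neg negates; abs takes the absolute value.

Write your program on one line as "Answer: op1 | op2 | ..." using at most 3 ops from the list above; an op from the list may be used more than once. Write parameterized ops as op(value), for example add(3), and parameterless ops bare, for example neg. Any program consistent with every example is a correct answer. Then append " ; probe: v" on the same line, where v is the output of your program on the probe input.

add(-5) | neg ; probe: 44

Check, running the answer program on each example:
  -17 -> -22 -> 22
  39 -> 34 -> -34
  14 -> 9 -> -9
  -35 -> -40 -> 40
  probe: -39 -> -44 -> 44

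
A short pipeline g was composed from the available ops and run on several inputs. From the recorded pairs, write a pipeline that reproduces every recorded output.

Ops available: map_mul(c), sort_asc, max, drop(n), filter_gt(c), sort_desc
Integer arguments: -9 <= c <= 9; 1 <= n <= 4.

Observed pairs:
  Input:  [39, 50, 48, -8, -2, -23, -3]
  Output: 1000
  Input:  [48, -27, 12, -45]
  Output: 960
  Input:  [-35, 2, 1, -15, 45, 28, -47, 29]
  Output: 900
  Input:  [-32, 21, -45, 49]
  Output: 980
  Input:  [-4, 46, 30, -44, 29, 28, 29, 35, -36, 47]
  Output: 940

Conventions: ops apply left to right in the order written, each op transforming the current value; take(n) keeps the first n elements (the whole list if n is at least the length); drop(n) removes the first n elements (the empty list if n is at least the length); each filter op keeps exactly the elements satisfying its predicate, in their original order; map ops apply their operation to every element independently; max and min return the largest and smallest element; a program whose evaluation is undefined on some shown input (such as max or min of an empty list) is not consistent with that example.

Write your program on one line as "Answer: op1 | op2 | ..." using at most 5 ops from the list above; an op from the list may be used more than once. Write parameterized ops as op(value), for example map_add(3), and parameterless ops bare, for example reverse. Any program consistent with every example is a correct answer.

sort_asc | map_mul(5) | map_mul(4) | sort_desc | max

Check, running the answer program on each example:
  [39, 50, 48, -8, -2, -23, -3] -> [-23, -8, -3, -2, 39, 48, 50] -> [-115, -40, -15, -10, 195, 240, 250] -> [-460, -160, -60, -40, 780, 960, 1000] -> [1000, 960, 780, -40, -60, -160, -460] -> 1000
  [48, -27, 12, -45] -> [-45, -27, 12, 48] -> [-225, -135, 60, 240] -> [-900, -540, 240, 960] -> [960, 240, -540, -900] -> 960
  [-35, 2, 1, -15, 45, 28, -47, 29] -> [-47, -35, -15, 1, 2, 28, 29, 45] -> [-235, -175, -75, 5, 10, 140, 145, 225] -> [-940, -700, -300, 20, 40, 560, 580, 900] -> [900, 580, 560, 40, 20, -300, -700, -940] -> 900
  [-32, 21, -45, 49] -> [-45, -32, 21, 49] -> [-225, -160, 105, 245] -> [-900, -640, 420, 980] -> [980, 420, -640, -900] -> 980
  [-4, 46, 30, -44, 29, 28, 29, 35, -36, 47] -> [-44, -36, -4, 28, 29, 29, 30, 35, 46, 47] -> [-220, -180, -20, 140, 145, 145, 150, 175, 230, 235] -> [-880, -720, -80, 560, 580, 580, 600, 700, 920, 940] -> [940, 920, 700, 600, 580, 580, 560, -80, -720, -880] -> 940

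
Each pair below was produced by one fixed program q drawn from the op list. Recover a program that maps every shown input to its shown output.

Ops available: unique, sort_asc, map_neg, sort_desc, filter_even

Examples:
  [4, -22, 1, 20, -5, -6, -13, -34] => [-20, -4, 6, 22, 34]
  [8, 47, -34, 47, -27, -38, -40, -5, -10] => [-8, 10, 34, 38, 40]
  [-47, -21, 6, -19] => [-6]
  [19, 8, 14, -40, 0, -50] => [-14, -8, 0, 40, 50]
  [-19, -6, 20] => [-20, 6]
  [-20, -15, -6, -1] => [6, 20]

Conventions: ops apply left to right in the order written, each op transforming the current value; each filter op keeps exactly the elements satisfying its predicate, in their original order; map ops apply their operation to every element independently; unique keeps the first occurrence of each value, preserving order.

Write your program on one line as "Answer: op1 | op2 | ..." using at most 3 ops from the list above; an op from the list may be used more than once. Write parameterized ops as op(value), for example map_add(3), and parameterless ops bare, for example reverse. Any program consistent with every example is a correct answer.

map_neg | filter_even | sort_asc

Check, running the answer program on each example:
  [4, -22, 1, 20, -5, -6, -13, -34] -> [-4, 22, -1, -20, 5, 6, 13, 34] -> [-4, 22, -20, 6, 34] -> [-20, -4, 6, 22, 34]
  [8, 47, -34, 47, -27, -38, -40, -5, -10] -> [-8, -47, 34, -47, 27, 38, 40, 5, 10] -> [-8, 34, 38, 40, 10] -> [-8, 10, 34, 38, 40]
  [-47, -21, 6, -19] -> [47, 21, -6, 19] -> [-6] -> [-6]
  [19, 8, 14, -40, 0, -50] -> [-19, -8, -14, 40, 0, 50] -> [-8, -14, 40, 0, 50] -> [-14, -8, 0, 40, 50]
  [-19, -6, 20] -> [19, 6, -20] -> [6, -20] -> [-20, 6]
  [-20, -15, -6, -1] -> [20, 15, 6, 1] -> [20, 6] -> [6, 20]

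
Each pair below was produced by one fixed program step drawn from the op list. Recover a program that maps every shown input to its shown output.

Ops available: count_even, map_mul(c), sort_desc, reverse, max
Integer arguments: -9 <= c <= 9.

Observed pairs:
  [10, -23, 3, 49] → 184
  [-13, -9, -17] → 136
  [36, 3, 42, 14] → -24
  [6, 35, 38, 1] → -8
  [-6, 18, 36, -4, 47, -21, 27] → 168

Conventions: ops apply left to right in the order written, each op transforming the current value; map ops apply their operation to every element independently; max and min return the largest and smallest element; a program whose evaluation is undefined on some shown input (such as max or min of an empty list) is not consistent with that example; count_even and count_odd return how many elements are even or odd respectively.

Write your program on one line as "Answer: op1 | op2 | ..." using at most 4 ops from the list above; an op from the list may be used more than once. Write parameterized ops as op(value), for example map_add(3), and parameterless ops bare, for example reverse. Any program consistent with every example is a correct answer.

sort_desc | map_mul(-8) | reverse | max

Check, running the answer program on each example:
  [10, -23, 3, 49] -> [49, 10, 3, -23] -> [-392, -80, -24, 184] -> [184, -24, -80, -392] -> 184
  [-13, -9, -17] -> [-9, -13, -17] -> [72, 104, 136] -> [136, 104, 72] -> 136
  [36, 3, 42, 14] -> [42, 36, 14, 3] -> [-336, -288, -112, -24] -> [-24, -112, -288, -336] -> -24
  [6, 35, 38, 1] -> [38, 35, 6, 1] -> [-304, -280, -48, -8] -> [-8, -48, -280, -304] -> -8
  [-6, 18, 36, -4, 47, -21, 27] -> [47, 36, 27, 18, -4, -6, -21] -> [-376, -288, -216, -144, 32, 48, 168] -> [168, 48, 32, -144, -216, -288, -376] -> 168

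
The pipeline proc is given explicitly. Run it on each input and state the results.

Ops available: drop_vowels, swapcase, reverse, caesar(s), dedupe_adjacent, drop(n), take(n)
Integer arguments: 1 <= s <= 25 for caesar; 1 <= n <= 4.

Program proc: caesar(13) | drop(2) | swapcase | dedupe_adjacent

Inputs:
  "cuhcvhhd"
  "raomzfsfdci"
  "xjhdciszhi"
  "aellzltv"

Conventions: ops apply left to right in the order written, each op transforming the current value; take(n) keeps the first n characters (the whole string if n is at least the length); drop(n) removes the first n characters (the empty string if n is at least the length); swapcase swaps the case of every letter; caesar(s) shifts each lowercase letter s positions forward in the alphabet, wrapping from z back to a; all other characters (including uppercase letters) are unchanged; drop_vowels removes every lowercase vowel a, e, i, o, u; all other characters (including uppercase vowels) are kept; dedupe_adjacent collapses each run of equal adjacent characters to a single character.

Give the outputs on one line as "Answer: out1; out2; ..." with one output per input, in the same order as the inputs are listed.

Execution, op by op:
  "cuhcvhhd" -> "phupiuuq" -> "upiuuq" -> "UPIUUQ" -> "UPIUQ"
  "raomzfsfdci" -> "enbzmsfsqpv" -> "bzmsfsqpv" -> "BZMSFSQPV" -> "BZMSFSQPV"
  "xjhdciszhi" -> "kwuqpvfmuv" -> "uqpvfmuv" -> "UQPVFMUV" -> "UQPVFMUV"
  "aellzltv" -> "nryymygi" -> "yymygi" -> "YYMYGI" -> "YMYGI"

"UPIUQ"; "BZMSFSQPV"; "UQPVFMUV"; "YMYGI"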